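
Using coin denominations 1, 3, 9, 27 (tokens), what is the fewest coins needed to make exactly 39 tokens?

39 − 1×27→12 − 1×9→3 − 1×3→0
Total coins = 1 + 1 + 1 = 3

3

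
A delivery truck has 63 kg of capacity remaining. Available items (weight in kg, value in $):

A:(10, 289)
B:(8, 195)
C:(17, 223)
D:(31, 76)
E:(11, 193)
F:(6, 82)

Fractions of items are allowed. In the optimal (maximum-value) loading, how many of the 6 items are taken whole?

5

Greedy by value/weight ratio, highest first.
Ratios (sorted): A 28.90, B 24.38, E 17.55, F 13.67, C 13.12, D 2.45
take A (10 @ 289); take B (8 @ 195); take E (11 @ 193); take F (6 @ 82); take C (17 @ 223); take 11/31 of D → 26.97. Capacity used 63/63.
5 item(s) taken whole; one partial (take 11/31 of D).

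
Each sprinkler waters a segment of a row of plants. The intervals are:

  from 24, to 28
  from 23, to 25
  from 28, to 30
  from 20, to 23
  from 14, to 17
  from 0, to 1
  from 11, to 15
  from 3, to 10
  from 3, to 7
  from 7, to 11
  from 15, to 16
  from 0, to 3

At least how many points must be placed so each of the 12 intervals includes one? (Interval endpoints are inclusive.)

5

By right end: [0,1]  [0,3]  [3,7]  [3,10]  [7,11]  [11,15]  [15,16]  [14,17]  [20,23]  [23,25]  [24,28]  [28,30]
[0,1] uncovered → point at 1; [3,7] uncovered → point at 7; [11,15] uncovered → point at 15; [20,23] uncovered → point at 23; [24,28] uncovered → point at 28.
Points: 1, 7, 15, 23, 28 (5 total).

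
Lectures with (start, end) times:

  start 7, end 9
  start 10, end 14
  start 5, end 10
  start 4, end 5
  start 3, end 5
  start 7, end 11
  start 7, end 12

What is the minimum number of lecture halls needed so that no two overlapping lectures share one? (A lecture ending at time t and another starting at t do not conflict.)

starts: [3, 4, 5, 7, 7, 7, 10]
ends:   [5, 5, 9, 10, 11, 12, 14]
s3→1 s4→2 e5→1 e5→0 s5→1 s7→2 s7→3 s7→4  — peak 4.

4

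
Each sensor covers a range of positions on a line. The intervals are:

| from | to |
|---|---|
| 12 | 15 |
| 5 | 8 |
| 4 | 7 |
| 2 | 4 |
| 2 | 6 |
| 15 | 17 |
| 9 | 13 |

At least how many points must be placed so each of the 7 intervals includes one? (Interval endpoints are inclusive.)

Sorted: [2,4] [2,6] [4,7] [5,8] [9,13] [12,15] [15,17]
{[2,4],[2,6],[4,7]} hit by 4; {[5,8]} hit by 8; {[9,13],[12,15]} hit by 13; {[15,17]} hit by 17.
Points: 4, 8, 13, 17 (4 total).

4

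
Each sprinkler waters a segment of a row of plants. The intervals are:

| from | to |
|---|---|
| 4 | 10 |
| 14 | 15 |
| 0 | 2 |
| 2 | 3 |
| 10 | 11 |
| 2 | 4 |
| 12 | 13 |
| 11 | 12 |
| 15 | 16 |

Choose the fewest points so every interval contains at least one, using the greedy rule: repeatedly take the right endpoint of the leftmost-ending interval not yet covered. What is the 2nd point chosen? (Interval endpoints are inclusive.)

10

Sort by right endpoint; whenever an interval is uncovered, place a point at its right end.
Sorted: [0,2] [2,3] [2,4] [4,10] [10,11] [11,12] [12,13] [14,15] [15,16]
{[0,2],[2,3],[2,4]} hit by 2; {[4,10],[10,11]} hit by 10; {[11,12],[12,13]} hit by 12; {[14,15],[15,16]} hit by 15.
Points: 2, 10, 12, 15 (4 total).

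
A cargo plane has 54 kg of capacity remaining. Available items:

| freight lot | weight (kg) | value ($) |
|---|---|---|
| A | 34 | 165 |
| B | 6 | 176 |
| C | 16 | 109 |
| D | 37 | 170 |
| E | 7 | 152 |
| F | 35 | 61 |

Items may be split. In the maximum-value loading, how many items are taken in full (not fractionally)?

3

Ratios (sorted): B 29.33, E 21.71, C 6.81, A 4.85, D 4.59, F 1.74
take B (6 @ 176); take E (7 @ 152); take C (16 @ 109); take 25/34 of A → 121.32. Capacity used 54/54.
3 item(s) taken whole; one partial (take 25/34 of A).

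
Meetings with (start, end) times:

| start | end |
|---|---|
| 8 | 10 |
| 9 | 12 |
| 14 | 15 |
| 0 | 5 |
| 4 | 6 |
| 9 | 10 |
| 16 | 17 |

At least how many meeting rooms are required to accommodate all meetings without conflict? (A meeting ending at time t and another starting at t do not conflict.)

3

The answer is the maximum number of intervals overlapping at any instant.
starts: [0, 4, 8, 9, 9, 14, 16]
ends:   [5, 6, 10, 10, 12, 15, 17]
s0→1 s4→2 e5→1 e6→0 s8→1 s9→2 s9→3  — peak 3.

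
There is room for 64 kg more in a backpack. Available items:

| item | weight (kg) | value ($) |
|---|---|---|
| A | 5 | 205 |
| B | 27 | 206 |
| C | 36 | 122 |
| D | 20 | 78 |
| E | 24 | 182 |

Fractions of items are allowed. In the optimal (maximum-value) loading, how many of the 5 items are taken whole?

3

Ratios (sorted): A 41.00, B 7.63, E 7.58, D 3.90, C 3.39
take A (5 @ 205); take B (27 @ 206); take E (24 @ 182); take 8/20 of D → 31.20. Capacity used 64/64.
3 item(s) taken whole; one partial (take 8/20 of D).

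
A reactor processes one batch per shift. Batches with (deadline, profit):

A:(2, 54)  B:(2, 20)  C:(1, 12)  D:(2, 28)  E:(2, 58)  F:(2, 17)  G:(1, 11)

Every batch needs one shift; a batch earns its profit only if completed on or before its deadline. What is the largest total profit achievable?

112

Take jobs in profit order; each goes to the latest open slot no later than its deadline.
Profit order: E=58 A=54 D=28 B=20 F=17 C=12 G=11
Assign: E→slot 2, A→slot 1, D skipped, B skipped, F skipped, C skipped, G skipped.
Slots: [1:A] [2:E]
Profit = 54 + 58 = 112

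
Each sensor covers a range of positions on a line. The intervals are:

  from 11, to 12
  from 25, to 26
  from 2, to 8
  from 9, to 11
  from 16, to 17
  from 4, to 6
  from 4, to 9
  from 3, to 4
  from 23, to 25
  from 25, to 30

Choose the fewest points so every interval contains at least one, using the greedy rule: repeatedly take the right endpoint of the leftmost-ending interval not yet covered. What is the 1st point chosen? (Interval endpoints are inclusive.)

4

Sort by right endpoint; whenever an interval is uncovered, place a point at its right end.
Sorted: [3,4] [4,6] [2,8] [4,9] [9,11] [11,12] [16,17] [23,25] [25,26] [25,30]
{[3,4],[4,6],[2,8],[4,9]} hit by 4; {[9,11],[11,12]} hit by 11; {[16,17]} hit by 17; {[23,25],[25,26],[25,30]} hit by 25.
Points: 4, 11, 17, 25 (4 total).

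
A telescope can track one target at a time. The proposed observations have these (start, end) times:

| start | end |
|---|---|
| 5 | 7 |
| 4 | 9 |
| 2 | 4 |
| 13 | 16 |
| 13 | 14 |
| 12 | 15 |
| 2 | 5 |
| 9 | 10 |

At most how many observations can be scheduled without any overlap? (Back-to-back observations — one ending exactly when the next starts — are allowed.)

4

Greedy by earliest finish: after sorting by end time, pick each interval compatible with the last pick.
Sorted by end: (2,4)  (2,5)  (5,7)  (4,9)  (9,10)  (13,14)  (12,15)  (13,16)
take (2,4); take (5,7); take (9,10); take (13,14); skip (12,15).
Selected 4 observations.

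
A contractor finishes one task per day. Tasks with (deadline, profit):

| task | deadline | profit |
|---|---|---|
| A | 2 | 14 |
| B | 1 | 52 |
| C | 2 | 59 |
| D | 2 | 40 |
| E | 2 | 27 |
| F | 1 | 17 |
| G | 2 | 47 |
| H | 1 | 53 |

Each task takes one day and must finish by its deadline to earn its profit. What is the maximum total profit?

112

Sort by profit descending; place each in the latest free slot ≤ its deadline.
Profit order: C=59 H=53 B=52 G=47 D=40 E=27 F=17 A=14
Assign: C→slot 2, H→slot 1, B skipped, G skipped, D skipped, E skipped, F skipped, A skipped.
Slots: [1:H] [2:C]
Profit = 53 + 59 = 112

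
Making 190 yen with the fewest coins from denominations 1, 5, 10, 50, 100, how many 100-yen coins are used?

1

190 − 1×100→90 − 1×50→40 − 4×10→0
Count of 100: 1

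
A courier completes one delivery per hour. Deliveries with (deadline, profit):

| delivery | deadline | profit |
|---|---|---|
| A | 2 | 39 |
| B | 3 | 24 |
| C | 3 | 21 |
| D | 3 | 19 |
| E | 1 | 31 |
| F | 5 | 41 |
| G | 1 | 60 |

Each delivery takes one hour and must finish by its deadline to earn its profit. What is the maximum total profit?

164

By profit: G(d1,60), F(d5,41), A(d2,39), E(d1,31), B(d3,24), C(d3,21), D(d3,19)
G→slot 1; F→slot 5; A→slot 2; E skipped; B→slot 3; C skipped; D skipped.
Profit = 60 + 39 + 24 + 41 = 164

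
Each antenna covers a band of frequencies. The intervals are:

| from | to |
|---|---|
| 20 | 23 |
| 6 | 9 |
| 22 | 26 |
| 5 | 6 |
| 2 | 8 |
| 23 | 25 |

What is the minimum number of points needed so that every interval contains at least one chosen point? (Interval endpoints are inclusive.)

2

Sort by right endpoint; whenever an interval is uncovered, place a point at its right end.
Sorted: [5,6] [2,8] [6,9] [20,23] [23,25] [22,26]
{[5,6],[2,8],[6,9]} hit by 6; {[20,23],[23,25],[22,26]} hit by 23.
Points: 6, 23 (2 total).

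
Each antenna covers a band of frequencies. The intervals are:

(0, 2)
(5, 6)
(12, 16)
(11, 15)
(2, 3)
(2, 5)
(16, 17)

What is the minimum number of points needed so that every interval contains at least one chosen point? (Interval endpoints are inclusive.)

4

Process intervals by earliest right end; each time one isn't hit yet, stab at its right endpoint.
Sorted: [0,2] [2,3] [2,5] [5,6] [11,15] [12,16] [16,17]
{[0,2],[2,3],[2,5]} hit by 2; {[5,6]} hit by 6; {[11,15],[12,16]} hit by 15; {[16,17]} hit by 17.
Points: 2, 6, 15, 17 (4 total).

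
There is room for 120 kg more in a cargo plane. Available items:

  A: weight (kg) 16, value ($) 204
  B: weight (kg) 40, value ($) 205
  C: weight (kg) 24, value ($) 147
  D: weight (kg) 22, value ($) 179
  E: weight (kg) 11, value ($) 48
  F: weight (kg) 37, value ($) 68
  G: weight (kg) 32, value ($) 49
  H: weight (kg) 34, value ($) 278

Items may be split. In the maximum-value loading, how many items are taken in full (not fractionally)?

4

Ratios (sorted): A 12.75, H 8.18, D 8.14, C 6.12, B 5.12, E 4.36, F 1.84, G 1.53
take A (16 @ 204); take H (34 @ 278); take D (22 @ 179); take C (24 @ 147); take 24/40 of B → 123.00. Capacity used 120/120.
4 item(s) taken whole; one partial (take 24/40 of B).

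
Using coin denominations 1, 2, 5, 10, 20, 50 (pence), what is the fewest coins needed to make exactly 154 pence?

Use the largest denomination that fits, subtract, and repeat.
154 = 3×50 + 2×2
Total coins = 3 + 2 = 5

5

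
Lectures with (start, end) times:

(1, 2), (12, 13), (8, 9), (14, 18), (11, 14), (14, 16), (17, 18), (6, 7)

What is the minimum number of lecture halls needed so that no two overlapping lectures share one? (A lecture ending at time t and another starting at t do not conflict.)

The answer is the maximum number of intervals overlapping at any instant.
starts: [1, 6, 8, 11, 12, 14, 14, 17]
ends:   [2, 7, 9, 13, 14, 16, 18, 18]
s1→1 e2→0 s6→1 e7→0 s8→1 e9→0 s11→1 s12→2  — peak 2.

2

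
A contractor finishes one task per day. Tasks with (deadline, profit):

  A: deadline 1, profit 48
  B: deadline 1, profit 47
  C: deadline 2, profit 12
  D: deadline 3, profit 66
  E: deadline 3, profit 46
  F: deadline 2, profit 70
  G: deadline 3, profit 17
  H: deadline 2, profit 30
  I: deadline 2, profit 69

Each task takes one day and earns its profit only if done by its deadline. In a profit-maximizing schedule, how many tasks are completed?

Take jobs in profit order; each goes to the latest open slot no later than its deadline.
By profit: F(d2,70), I(d2,69), D(d3,66), A(d1,48), B(d1,47), E(d3,46), H(d2,30), G(d3,17), C(d2,12)
F→slot 2; I→slot 1; D→slot 3; A skipped; B skipped; E skipped; H skipped; G skipped; C skipped.
3 of 9 scheduled.

3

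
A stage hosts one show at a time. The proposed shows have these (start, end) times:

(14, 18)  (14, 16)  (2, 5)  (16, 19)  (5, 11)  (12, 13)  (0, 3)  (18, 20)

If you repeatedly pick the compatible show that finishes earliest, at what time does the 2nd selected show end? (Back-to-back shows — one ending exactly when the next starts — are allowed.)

11

Sort by end time and greedily take each interval whose start is ≥ the last chosen end.
By end time: (0,3), (2,5), (5,11), (12,13), (14,16), (14,18), (16,19), (18,20).
Pick (0,3); next start ≥ 3 → (5,11); next start ≥ 11 → (12,13); next start ≥ 13 → (14,16); next start ≥ 16 → (16,19).
Selected: (0,3) (5,11) (12,13) (14,16) (16,19)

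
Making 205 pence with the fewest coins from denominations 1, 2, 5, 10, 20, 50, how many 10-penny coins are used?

Use the largest denomination that fits, subtract, and repeat.
205 = 4×50 + 1×5
Count of 10: 0

0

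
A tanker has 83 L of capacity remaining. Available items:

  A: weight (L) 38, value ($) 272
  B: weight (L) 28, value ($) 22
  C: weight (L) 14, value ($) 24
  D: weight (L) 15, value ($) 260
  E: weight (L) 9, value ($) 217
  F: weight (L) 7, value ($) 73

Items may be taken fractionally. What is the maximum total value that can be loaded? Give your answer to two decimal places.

846.00

Ratios (sorted): E 24.11, D 17.33, F 10.43, A 7.16, C 1.71, B 0.79
take E (9 @ 217); take D (15 @ 260); take F (7 @ 73); take A (38 @ 272); take C (14 @ 24). Capacity used 83/83.
Total value = 846.00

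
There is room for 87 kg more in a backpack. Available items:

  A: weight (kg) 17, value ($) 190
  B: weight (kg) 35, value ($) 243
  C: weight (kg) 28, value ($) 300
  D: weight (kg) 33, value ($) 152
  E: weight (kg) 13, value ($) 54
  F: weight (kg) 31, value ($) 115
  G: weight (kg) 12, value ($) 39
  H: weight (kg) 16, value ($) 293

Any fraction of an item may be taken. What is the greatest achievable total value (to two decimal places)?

Greedy by value/weight ratio, highest first.
Ratios (sorted): H 18.31, A 11.18, C 10.71, B 6.94, D 4.61, E 4.15, F 3.71, G 3.25
take H (16 @ 293); take A (17 @ 190); take C (28 @ 300); take 26/35 of B → 180.51. Capacity used 87/87.
Total value = 963.51

963.51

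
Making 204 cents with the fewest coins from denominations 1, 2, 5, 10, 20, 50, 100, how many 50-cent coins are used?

204 − 2×100→4 − 2×2→0
Count of 50: 0

0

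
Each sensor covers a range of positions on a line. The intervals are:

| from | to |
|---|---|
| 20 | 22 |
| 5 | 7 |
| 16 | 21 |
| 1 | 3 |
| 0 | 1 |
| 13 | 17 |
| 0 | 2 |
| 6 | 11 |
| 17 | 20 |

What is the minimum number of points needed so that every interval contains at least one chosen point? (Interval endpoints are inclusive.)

4

Sorted: [0,1] [0,2] [1,3] [5,7] [6,11] [13,17] [17,20] [16,21] [20,22]
{[0,1],[0,2],[1,3]} hit by 1; {[5,7],[6,11]} hit by 7; {[13,17],[17,20],[16,21]} hit by 17; {[20,22]} hit by 22.
Points: 1, 7, 17, 22 (4 total).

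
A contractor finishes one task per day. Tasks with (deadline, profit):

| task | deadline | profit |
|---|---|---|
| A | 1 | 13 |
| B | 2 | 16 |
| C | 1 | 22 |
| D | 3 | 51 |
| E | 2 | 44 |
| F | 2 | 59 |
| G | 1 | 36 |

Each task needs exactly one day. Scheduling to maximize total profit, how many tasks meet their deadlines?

3

Take jobs in profit order; each goes to the latest open slot no later than its deadline.
By profit: F(d2,59), D(d3,51), E(d2,44), G(d1,36), C(d1,22), B(d2,16), A(d1,13)
F→slot 2; D→slot 3; E→slot 1; G skipped; C skipped; B skipped; A skipped.
3 of 7 scheduled.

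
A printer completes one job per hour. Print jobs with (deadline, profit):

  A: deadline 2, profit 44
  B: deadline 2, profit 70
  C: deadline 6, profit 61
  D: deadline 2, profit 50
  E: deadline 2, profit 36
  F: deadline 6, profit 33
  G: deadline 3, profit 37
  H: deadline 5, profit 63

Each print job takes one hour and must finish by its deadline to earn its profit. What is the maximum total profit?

Sort by profit descending; place each in the latest free slot ≤ its deadline.
Profit order: B=70 H=63 C=61 D=50 A=44 G=37 E=36 F=33
Assign: B→slot 2, H→slot 5, C→slot 6, D→slot 1, A skipped, G→slot 3, E skipped, F→slot 4.
Slots: [1:D] [2:B] [3:G] [4:F] [5:H] [6:C]
Profit = 50 + 70 + 37 + 33 + 63 + 61 = 314

314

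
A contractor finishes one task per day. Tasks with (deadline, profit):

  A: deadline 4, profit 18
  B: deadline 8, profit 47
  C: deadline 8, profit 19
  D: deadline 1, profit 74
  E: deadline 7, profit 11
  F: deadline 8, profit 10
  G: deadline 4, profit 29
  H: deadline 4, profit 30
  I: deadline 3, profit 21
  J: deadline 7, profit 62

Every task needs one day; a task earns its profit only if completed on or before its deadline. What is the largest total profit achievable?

293

By profit: D(d1,74), J(d7,62), B(d8,47), H(d4,30), G(d4,29), I(d3,21), C(d8,19), A(d4,18), E(d7,11), F(d8,10)
D→slot 1; J→slot 7; B→slot 8; H→slot 4; G→slot 3; I→slot 2; C→slot 6; A skipped; E→slot 5; F skipped.
Profit = 74 + 21 + 29 + 30 + 11 + 19 + 62 + 47 = 293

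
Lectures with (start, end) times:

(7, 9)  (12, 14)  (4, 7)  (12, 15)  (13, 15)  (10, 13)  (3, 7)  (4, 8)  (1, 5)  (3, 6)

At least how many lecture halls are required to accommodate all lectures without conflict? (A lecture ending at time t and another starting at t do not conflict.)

Events (time:±→running): 1:+→1 3:+→2 3:+→3 4:+→4 4:+→5 … peak 5.

5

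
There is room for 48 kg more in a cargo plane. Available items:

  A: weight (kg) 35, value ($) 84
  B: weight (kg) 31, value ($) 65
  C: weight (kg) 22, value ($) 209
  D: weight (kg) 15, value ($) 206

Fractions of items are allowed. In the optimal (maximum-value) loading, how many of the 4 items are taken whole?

Greedy by value/weight ratio, highest first.
Ratios (sorted): D 13.73, C 9.50, A 2.40, B 2.10
take D (15 @ 206); take C (22 @ 209); take 11/35 of A → 26.40. Capacity used 48/48.
2 item(s) taken whole; one partial (take 11/35 of A).

2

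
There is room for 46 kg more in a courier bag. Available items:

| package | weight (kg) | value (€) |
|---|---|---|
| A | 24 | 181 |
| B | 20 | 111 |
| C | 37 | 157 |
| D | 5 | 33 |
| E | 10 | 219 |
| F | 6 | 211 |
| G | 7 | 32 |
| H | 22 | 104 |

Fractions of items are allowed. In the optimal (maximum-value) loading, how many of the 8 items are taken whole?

4

Greedy by value/weight ratio, highest first.
Ratios (sorted): F 35.17, E 21.90, A 7.54, D 6.60, B 5.55, H 4.73, G 4.57, C 4.24
take F (6 @ 211); take E (10 @ 219); take A (24 @ 181); take D (5 @ 33); take 1/20 of B → 5.55. Capacity used 46/46.
4 item(s) taken whole; one partial (take 1/20 of B).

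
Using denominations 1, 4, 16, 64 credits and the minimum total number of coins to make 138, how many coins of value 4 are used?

Greedy: take as many of the largest coin as possible, then repeat with the remainder.
138 = 2×64 + 2×4 + 2×1
Count of 4: 2

2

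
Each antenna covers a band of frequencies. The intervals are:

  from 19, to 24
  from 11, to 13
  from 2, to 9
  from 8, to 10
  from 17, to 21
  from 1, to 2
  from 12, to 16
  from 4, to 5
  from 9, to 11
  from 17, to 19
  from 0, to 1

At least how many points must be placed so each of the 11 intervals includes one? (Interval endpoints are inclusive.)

By right end: [0,1]  [1,2]  [4,5]  [2,9]  [8,10]  [9,11]  [11,13]  [12,16]  [17,19]  [17,21]  [19,24]
[0,1] uncovered → point at 1; [4,5] uncovered → point at 5; [8,10] uncovered → point at 10; [11,13] uncovered → point at 13; [17,19] uncovered → point at 19.
Points: 1, 5, 10, 13, 19 (5 total).

5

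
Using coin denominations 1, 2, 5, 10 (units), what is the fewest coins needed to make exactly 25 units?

25 − 2×10→5 − 1×5→0
Total coins = 2 + 1 = 3

3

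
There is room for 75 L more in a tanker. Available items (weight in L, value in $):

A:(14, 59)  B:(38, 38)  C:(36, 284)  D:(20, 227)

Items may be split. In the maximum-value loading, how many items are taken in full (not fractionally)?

Greedy by value/weight ratio, highest first.
Ratios (sorted): D 11.35, C 7.89, A 4.21, B 1.00
take D (20 @ 227); take C (36 @ 284); take A (14 @ 59); take 5/38 of B → 5.00. Capacity used 75/75.
3 item(s) taken whole; one partial (take 5/38 of B).

3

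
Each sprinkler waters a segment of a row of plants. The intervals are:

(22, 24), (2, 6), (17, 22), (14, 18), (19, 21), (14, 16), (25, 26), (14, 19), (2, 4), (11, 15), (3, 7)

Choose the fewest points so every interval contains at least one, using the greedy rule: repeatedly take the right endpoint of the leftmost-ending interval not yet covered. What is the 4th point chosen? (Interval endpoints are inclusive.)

24

Sort by right endpoint; whenever an interval is uncovered, place a point at its right end.
Sorted: [2,4] [2,6] [3,7] [11,15] [14,16] [14,18] [14,19] [19,21] [17,22] [22,24] [25,26]
{[2,4],[2,6],[3,7]} hit by 4; {[11,15],[14,16],[14,18],[14,19]} hit by 15; {[19,21],[17,22]} hit by 21; {[22,24]} hit by 24; {[25,26]} hit by 26.
Points: 4, 15, 21, 24, 26 (5 total).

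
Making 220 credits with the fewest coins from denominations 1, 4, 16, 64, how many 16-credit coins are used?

1

Greedy: take as many of the largest coin as possible, then repeat with the remainder.
220 = 3×64 + 1×16 + 3×4
Count of 16: 1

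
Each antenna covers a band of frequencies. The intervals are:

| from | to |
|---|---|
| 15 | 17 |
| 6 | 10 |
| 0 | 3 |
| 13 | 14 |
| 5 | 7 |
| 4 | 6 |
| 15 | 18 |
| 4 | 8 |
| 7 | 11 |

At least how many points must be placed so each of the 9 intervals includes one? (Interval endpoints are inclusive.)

5

By right end: [0,3]  [4,6]  [5,7]  [4,8]  [6,10]  [7,11]  [13,14]  [15,17]  [15,18]
[0,3] uncovered → point at 3; [4,6] uncovered → point at 6; [7,11] uncovered → point at 11; [13,14] uncovered → point at 14; [15,17] uncovered → point at 17.
Points: 3, 6, 11, 14, 17 (5 total).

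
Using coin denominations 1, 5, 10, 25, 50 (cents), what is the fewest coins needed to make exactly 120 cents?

Use the largest denomination that fits, subtract, and repeat.
120 = 2×50 + 2×10
Total coins = 2 + 2 = 4

4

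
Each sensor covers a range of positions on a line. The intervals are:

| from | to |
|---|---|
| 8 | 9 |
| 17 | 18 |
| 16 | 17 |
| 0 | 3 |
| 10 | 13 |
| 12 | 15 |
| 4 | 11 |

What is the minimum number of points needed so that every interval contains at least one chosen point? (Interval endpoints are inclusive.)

4

By right end: [0,3]  [8,9]  [4,11]  [10,13]  [12,15]  [16,17]  [17,18]
[0,3] uncovered → point at 3; [8,9] uncovered → point at 9; [10,13] uncovered → point at 13; [16,17] uncovered → point at 17.
Points: 3, 9, 13, 17 (4 total).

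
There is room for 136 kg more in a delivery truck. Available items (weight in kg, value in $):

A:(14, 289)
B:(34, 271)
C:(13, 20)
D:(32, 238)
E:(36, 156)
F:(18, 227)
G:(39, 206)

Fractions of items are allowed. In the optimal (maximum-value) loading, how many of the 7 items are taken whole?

4

Sort by value per unit weight and fill in that order.
Ratios (sorted): A 20.64, F 12.61, B 7.97, D 7.44, G 5.28, E 4.33, C 1.54
take A (14 @ 289); take F (18 @ 227); take B (34 @ 271); take D (32 @ 238); take 38/39 of G → 200.72. Capacity used 136/136.
4 item(s) taken whole; one partial (take 38/39 of G).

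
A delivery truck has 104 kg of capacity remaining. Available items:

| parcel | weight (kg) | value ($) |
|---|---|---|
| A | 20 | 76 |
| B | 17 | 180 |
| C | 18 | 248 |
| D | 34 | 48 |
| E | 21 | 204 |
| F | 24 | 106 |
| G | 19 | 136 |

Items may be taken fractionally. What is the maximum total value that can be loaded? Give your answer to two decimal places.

893.00

Greedy by value/weight ratio, highest first.
Order: C (248/18=13.78) > B (180/17=10.59) > E (204/21=9.71) > G (136/19=7.16) > F (106/24=4.42) > A (76/20=3.80) > D (48/34=1.41)
Fill: take C (18 @ 248) → take B (17 @ 180) → take E (21 @ 204) → take G (19 @ 136) → take F (24 @ 106) → take 5/20 of A → 19.00; 104/104 used.
Total value = 893.00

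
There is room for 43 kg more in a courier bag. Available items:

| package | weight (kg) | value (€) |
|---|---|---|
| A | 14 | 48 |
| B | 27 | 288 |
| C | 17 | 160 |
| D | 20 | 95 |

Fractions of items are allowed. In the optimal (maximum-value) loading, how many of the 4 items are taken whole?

Order: B (288/27=10.67) > C (160/17=9.41) > D (95/20=4.75) > A (48/14=3.43)
Fill: take B (27 @ 288) → take 16/17 of C → 150.59; 43/43 used.
1 item(s) taken whole; one partial (take 16/17 of C).

1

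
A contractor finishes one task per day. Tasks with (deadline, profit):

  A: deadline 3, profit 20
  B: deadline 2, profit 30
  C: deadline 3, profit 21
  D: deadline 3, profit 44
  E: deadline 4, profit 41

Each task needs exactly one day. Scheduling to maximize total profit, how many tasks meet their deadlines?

4

Sort by profit descending; place each in the latest free slot ≤ its deadline.
By profit: D(d3,44), E(d4,41), B(d2,30), C(d3,21), A(d3,20)
D→slot 3; E→slot 4; B→slot 2; C→slot 1; A skipped.
4 of 5 scheduled.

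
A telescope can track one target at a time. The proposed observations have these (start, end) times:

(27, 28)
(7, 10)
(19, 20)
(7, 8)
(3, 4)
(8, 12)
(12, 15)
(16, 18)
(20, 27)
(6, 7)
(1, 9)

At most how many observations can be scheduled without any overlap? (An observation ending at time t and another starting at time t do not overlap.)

Order by finish time; keep every interval that doesn't clash with the previous kept one.
Sorted by end: (3,4)  (6,7)  (7,8)  (1,9)  (7,10)  (8,12)  (12,15)  (16,18)  (19,20)  (20,27)  (27,28)
take (3,4); take (6,7); take (7,8); skip (7,10); take (8,12); take (12,15); take (16,18); take (19,20); take (20,27); take (27,28).
Selected 9 observations.

9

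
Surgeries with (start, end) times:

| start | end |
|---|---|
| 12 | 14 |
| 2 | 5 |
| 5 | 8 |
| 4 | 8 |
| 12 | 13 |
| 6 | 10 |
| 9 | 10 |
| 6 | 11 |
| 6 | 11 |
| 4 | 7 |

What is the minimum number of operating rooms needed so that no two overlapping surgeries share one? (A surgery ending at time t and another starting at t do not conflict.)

Events (time:±→running): 2:+→1 4:+→2 4:+→3 5:-→2 5:+→3 6:+→4 6:+→5 6:+→6 … peak 6.

6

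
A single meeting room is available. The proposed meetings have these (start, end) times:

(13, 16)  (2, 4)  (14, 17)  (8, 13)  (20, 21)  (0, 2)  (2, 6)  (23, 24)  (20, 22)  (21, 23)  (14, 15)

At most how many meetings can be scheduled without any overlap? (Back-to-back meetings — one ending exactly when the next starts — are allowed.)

7

Order by finish time; keep every interval that doesn't clash with the previous kept one.
By end time: (0,2), (2,4), (2,6), (8,13), (14,15), (13,16), (14,17), (20,21), (20,22), (21,23), (23,24).
Pick (0,2); next start ≥ 2 → (2,4); next start ≥ 4 → (8,13); next start ≥ 13 → (14,15); next start ≥ 15 → (20,21); next start ≥ 21 → (21,23); next start ≥ 23 → (23,24).
Selected 7 meetings.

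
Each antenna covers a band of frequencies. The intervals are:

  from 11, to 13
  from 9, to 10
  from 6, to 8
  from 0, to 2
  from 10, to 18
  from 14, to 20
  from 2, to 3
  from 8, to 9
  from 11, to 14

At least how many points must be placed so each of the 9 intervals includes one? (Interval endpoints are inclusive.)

Sorted: [0,2] [2,3] [6,8] [8,9] [9,10] [11,13] [11,14] [10,18] [14,20]
{[0,2],[2,3]} hit by 2; {[6,8],[8,9]} hit by 8; {[9,10]} hit by 10; {[11,13],[11,14],[10,18]} hit by 13; {[14,20]} hit by 20.
Points: 2, 8, 10, 13, 20 (5 total).

5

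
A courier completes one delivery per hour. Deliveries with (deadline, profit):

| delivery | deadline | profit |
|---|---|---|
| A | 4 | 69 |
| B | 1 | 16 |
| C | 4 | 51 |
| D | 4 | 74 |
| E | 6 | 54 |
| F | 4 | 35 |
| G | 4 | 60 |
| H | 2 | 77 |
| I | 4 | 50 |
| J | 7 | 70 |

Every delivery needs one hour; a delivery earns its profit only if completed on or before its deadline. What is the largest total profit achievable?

404

Sort by profit descending; place each in the latest free slot ≤ its deadline.
By profit: H(d2,77), D(d4,74), J(d7,70), A(d4,69), G(d4,60), E(d6,54), C(d4,51), I(d4,50), F(d4,35), B(d1,16)
H→slot 2; D→slot 4; J→slot 7; A→slot 3; G→slot 1; E→slot 6; C skipped; I skipped; F skipped; B skipped.
Profit = 60 + 77 + 69 + 74 + 54 + 70 = 404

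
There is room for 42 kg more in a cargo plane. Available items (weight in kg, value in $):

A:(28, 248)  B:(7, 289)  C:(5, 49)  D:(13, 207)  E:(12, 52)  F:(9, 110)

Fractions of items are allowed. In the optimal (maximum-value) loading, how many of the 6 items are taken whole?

4

Greedy by value/weight ratio, highest first.
Order: B (289/7=41.29) > D (207/13=15.92) > F (110/9=12.22) > C (49/5=9.80) > A (248/28=8.86) > E (52/12=4.33)
Fill: take B (7 @ 289) → take D (13 @ 207) → take F (9 @ 110) → take C (5 @ 49) → take 8/28 of A → 70.86; 42/42 used.
4 item(s) taken whole; one partial (take 8/28 of A).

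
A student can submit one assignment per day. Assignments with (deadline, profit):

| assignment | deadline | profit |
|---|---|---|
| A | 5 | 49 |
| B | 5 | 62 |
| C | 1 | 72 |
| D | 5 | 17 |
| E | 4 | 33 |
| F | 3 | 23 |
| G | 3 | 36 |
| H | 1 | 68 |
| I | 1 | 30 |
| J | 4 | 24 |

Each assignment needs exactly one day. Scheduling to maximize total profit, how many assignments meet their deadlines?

Profit order: C=72 H=68 B=62 A=49 G=36 E=33 I=30 J=24 F=23 D=17
Assign: C→slot 1, H skipped, B→slot 5, A→slot 4, G→slot 3, E→slot 2, I skipped, J skipped, F skipped, D skipped.
Slots: [1:C] [2:E] [3:G] [4:A] [5:B]
5 of 10 scheduled.

5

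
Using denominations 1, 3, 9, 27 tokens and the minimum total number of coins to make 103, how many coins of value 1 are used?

103 − 3×27→22 − 2×9→4 − 1×3→1 − 1×1→0
Count of 1: 1

1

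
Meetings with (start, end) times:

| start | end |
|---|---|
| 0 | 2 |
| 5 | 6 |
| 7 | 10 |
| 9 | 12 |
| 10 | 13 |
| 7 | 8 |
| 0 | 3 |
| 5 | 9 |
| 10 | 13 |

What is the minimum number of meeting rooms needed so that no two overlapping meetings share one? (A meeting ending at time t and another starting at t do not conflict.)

Count concurrent intervals with a sweep; the peak is the room count.
starts: [0, 0, 5, 5, 7, 7, 9, 10, 10]
ends:   [2, 3, 6, 8, 9, 10, 12, 13, 13]
s0→1 s0→2 e2→1 e3→0 s5→1 s5→2 e6→1 s7→2 s7→3  — peak 3.

3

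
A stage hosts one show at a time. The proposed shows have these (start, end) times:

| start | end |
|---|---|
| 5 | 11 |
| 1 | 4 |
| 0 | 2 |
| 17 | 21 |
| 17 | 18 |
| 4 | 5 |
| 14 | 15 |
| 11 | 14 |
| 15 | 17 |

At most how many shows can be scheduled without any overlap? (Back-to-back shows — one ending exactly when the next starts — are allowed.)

7

Greedy by earliest finish: after sorting by end time, pick each interval compatible with the last pick.
Sorted by end: (0,2)  (1,4)  (4,5)  (5,11)  (11,14)  (14,15)  (15,17)  (17,18)  (17,21)
take (0,2); take (4,5); take (5,11); take (11,14); take (14,15); take (15,17); take (17,18).
Selected 7 shows.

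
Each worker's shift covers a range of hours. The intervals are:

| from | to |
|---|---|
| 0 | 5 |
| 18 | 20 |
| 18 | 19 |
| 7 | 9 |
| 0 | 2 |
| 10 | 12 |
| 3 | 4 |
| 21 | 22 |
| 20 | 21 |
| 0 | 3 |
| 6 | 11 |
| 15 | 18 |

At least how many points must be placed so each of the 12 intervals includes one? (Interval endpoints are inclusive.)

Process intervals by earliest right end; each time one isn't hit yet, stab at its right endpoint.
Sorted: [0,2] [0,3] [3,4] [0,5] [7,9] [6,11] [10,12] [15,18] [18,19] [18,20] [20,21] [21,22]
{[0,2],[0,3]} hit by 2; {[3,4],[0,5]} hit by 4; {[7,9],[6,11]} hit by 9; {[10,12]} hit by 12; {[15,18],[18,19],[18,20]} hit by 18; {[20,21],[21,22]} hit by 21.
Points: 2, 4, 9, 12, 18, 21 (6 total).

6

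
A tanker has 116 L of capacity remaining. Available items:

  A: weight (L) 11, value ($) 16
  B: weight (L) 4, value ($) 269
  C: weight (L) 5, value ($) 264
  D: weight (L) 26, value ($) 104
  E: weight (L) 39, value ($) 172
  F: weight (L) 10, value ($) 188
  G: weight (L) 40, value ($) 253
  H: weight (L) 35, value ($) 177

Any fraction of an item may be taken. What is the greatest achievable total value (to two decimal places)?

Greedy by value/weight ratio, highest first.
Ratios (sorted): B 67.25, C 52.80, F 18.80, G 6.33, H 5.06, E 4.41, D 4.00, A 1.45
take B (4 @ 269); take C (5 @ 264); take F (10 @ 188); take G (40 @ 253); take H (35 @ 177); take 22/39 of E → 97.03. Capacity used 116/116.
Total value = 1248.03

1248.03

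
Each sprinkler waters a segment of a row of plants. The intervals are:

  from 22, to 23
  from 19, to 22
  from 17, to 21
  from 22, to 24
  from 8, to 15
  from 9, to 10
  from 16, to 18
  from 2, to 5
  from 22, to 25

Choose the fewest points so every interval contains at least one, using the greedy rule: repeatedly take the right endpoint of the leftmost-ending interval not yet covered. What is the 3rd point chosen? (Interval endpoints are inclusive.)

By right end: [2,5]  [9,10]  [8,15]  [16,18]  [17,21]  [19,22]  [22,23]  [22,24]  [22,25]
[2,5] uncovered → point at 5; [9,10] uncovered → point at 10; [16,18] uncovered → point at 18; [19,22] uncovered → point at 22.
Points: 5, 10, 18, 22 (4 total).

18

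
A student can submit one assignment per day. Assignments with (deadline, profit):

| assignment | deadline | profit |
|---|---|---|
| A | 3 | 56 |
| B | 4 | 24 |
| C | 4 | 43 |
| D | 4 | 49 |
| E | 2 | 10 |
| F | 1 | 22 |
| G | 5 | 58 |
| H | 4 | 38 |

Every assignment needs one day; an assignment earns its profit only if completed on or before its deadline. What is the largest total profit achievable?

Take jobs in profit order; each goes to the latest open slot no later than its deadline.
By profit: G(d5,58), A(d3,56), D(d4,49), C(d4,43), H(d4,38), B(d4,24), F(d1,22), E(d2,10)
G→slot 5; A→slot 3; D→slot 4; C→slot 2; H→slot 1; B skipped; F skipped; E skipped.
Profit = 38 + 43 + 56 + 49 + 58 = 244

244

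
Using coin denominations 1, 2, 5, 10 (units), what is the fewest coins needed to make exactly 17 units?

17 = 1×10 + 1×5 + 1×2
Total coins = 1 + 1 + 1 = 3

3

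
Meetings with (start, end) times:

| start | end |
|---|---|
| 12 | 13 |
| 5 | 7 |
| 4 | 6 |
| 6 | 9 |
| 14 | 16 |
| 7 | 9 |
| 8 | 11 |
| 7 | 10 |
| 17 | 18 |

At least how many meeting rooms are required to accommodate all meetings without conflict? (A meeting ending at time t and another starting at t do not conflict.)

4

Count concurrent intervals with a sweep; the peak is the room count.
Events (time:±→running): 4:+→1 5:+→2 6:-→1 6:+→2 7:-→1 7:+→2 7:+→3 8:+→4 … peak 4.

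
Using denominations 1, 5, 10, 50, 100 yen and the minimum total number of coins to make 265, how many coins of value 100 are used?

Use the largest denomination that fits, subtract, and repeat.
265 − 2×100→65 − 1×50→15 − 1×10→5 − 1×5→0
Count of 100: 2

2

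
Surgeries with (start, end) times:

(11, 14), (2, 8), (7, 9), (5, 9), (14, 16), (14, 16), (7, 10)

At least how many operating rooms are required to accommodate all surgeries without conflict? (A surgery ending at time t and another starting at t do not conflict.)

Count concurrent intervals with a sweep; the peak is the room count.
Events (time:±→running): 2:+→1 5:+→2 7:+→3 7:+→4 … peak 4.

4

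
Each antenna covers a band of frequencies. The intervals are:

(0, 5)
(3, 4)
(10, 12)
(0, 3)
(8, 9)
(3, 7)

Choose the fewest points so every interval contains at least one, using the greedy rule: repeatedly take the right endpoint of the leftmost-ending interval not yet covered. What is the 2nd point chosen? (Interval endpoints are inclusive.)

Process intervals by earliest right end; each time one isn't hit yet, stab at its right endpoint.
By right end: [0,3]  [3,4]  [0,5]  [3,7]  [8,9]  [10,12]
[0,3] uncovered → point at 3; [8,9] uncovered → point at 9; [10,12] uncovered → point at 12.
Points: 3, 9, 12 (3 total).

9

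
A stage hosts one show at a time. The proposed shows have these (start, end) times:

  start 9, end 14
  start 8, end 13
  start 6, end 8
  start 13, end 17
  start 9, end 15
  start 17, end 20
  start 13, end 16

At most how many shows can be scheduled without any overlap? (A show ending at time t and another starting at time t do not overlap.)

4

Greedy by earliest finish: after sorting by end time, pick each interval compatible with the last pick.
Sorted by end: (6,8)  (8,13)  (9,14)  (9,15)  (13,16)  (13,17)  (17,20)
take (6,8); take (8,13); skip (9,15); take (13,16); take (17,20).
Selected 4 shows.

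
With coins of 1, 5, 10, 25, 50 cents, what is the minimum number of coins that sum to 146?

6

146 = 2×50 + 1×25 + 2×10 + 1×1
Total coins = 2 + 1 + 2 + 1 = 6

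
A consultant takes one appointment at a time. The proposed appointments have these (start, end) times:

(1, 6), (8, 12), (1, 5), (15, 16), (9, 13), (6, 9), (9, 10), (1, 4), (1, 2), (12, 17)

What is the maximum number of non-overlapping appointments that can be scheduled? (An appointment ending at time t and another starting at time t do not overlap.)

Sorted by end: (1,2)  (1,4)  (1,5)  (1,6)  (6,9)  (9,10)  (8,12)  (9,13)  (15,16)  (12,17)
take (1,2); take (6,9); take (9,10); take (15,16).
Selected 4 appointments.

4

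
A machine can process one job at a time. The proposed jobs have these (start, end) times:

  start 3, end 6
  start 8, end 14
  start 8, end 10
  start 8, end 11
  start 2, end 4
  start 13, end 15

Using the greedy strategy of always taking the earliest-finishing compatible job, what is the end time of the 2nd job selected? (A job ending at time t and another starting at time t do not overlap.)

10

Sort by end time and greedily take each interval whose start is ≥ the last chosen end.
By end time: (2,4), (3,6), (8,10), (8,11), (8,14), (13,15).
Pick (2,4); next start ≥ 4 → (8,10); next start ≥ 10 → (13,15).
Selected: (2,4) (8,10) (13,15)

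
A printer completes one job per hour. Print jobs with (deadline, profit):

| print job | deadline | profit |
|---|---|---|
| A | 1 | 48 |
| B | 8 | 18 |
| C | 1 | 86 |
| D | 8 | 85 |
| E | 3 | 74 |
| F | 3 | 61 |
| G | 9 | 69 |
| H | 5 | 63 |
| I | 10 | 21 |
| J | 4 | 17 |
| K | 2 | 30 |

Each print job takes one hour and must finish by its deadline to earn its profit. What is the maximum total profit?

494

Profit order: C=86 D=85 E=74 G=69 H=63 F=61 A=48 K=30 I=21 B=18 J=17
Assign: C→slot 1, D→slot 8, E→slot 3, G→slot 9, H→slot 5, F→slot 2, A skipped, K skipped, I→slot 10, B→slot 7, J→slot 4.
Slots: [1:C] [2:F] [3:E] [4:J] [5:H] [7:B] [8:D] [9:G] [10:I]
Profit = 86 + 61 + 74 + 17 + 63 + 18 + 85 + 69 + 21 = 494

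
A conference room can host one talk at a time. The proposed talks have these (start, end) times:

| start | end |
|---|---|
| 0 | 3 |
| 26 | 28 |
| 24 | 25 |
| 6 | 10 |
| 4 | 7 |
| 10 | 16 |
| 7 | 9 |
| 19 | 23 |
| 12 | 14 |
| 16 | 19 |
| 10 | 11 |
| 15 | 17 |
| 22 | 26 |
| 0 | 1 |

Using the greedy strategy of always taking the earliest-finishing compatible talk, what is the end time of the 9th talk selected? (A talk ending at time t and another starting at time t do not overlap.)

28

Order by finish time; keep every interval that doesn't clash with the previous kept one.
Sorted by end: (0,1)  (0,3)  (4,7)  (7,9)  (6,10)  (10,11)  (12,14)  (10,16)  (15,17)  (16,19)  (19,23)  (24,25)  (22,26)  (26,28)
take (0,1); take (4,7); take (7,9); skip (6,10); take (10,11); take (12,14); skip (10,16); take (15,17); take (19,23); take (24,25); take (26,28).
Selected: (0,1) (4,7) (7,9) (10,11) (12,14) (15,17) (19,23) (24,25) (26,28)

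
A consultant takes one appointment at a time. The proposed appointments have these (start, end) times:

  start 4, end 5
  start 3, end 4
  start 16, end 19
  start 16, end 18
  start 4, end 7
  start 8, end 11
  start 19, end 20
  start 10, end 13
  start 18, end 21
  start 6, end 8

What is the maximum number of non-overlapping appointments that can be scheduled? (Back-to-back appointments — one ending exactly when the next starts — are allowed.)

6

Sorted by end: (3,4)  (4,5)  (4,7)  (6,8)  (8,11)  (10,13)  (16,18)  (16,19)  (19,20)  (18,21)
take (3,4); take (4,5); take (6,8); take (8,11); take (16,18); take (19,20).
Selected 6 appointments.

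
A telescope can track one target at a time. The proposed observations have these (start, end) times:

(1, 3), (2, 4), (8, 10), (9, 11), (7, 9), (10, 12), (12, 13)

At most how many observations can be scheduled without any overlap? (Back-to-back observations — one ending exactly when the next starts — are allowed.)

4

Sorted by end: (1,3)  (2,4)  (7,9)  (8,10)  (9,11)  (10,12)  (12,13)
take (1,3); skip (2,4); take (7,9); skip (8,10); take (9,11); take (12,13).
Selected 4 observations.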